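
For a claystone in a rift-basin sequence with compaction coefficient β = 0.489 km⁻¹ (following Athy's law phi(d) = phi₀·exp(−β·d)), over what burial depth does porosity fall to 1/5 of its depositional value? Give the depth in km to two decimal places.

phi/phi₀ = 1/5 ⇒ exp(−β·d) = 1/5 ⇒ d = ln(5) / β
d = 1.6094 / 0.489 = 3.291 km

3.29 km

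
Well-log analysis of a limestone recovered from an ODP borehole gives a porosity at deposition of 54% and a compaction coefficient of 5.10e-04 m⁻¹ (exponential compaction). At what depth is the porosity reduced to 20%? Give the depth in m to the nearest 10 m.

1950 m

Working in km (1 km = 1000 m; β in km⁻¹ = β in m⁻¹ × 1000):
Invert Athy's law: d = ln(phi₀/phi) / β
d = ln(0.54/0.2) / 0.51 = ln(2.7) / 0.51 = 0.9933 / 0.51 = 1.948 km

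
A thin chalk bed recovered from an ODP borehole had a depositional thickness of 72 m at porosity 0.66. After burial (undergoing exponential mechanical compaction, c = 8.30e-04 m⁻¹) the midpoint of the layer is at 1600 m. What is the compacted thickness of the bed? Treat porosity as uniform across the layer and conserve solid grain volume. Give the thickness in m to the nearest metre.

30 m

Working in km (1 km = 1000 m; c in km⁻¹ = c in m⁻¹ × 1000):
Porosity at 1.6 km: n = 0.66·exp(−0.83×1.6) = 0.1749
Solid-volume conservation: h(1−n) = h₀(1−n₀) ⇒ h = h₀·(1−n₀)/(1−n)
h = 0.072 × (1 − 0.66)/(1 − 0.1749) = 0.072 × 0.4121 = 0.0297 km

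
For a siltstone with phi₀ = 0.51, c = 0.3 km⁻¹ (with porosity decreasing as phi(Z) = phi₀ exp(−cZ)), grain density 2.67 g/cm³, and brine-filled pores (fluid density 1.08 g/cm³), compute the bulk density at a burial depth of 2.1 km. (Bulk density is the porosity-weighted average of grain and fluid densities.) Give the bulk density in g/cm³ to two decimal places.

2.24 g/cm³

Porosity at depth: phi = 0.51·exp(−0.3×2.1) = 0.51×0.5326 = 0.2716
Bulk density: ρ_b = (1−phi)ρ_g + phi·ρ_f = 0.7284×2.67 + 0.2716×1.08
       = 1.945 + 0.293 = 2.238 g/cm³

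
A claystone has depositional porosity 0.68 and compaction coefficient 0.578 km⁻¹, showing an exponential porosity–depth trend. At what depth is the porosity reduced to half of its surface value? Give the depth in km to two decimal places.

1.20 km

phi/phi₀ = 1/2 ⇒ exp(−c·Z) = 1/2 ⇒ Z = ln(2) / c
Z = 0.6931 / 0.578 = 1.199 km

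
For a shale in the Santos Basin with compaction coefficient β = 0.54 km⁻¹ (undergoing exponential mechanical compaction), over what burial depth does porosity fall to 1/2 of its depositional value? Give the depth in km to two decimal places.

n/n₀ = 1/2 ⇒ exp(−β·d) = 1/2 ⇒ d = ln(2) / β
d = 0.6931 / 0.54 = 1.284 km

1.28 km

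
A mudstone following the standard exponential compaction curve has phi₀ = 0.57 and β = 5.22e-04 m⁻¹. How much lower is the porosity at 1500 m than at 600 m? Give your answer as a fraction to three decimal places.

0.156

Working in km (1 km = 1000 m; β in km⁻¹ = β in m⁻¹ × 1000):
phi(0.6) = 0.57·e^(−0.522×0.6) = 0.4167
phi(1.5) = 0.57·e^(−0.522×1.5) = 0.2605
Δphi = 0.4167 − 0.2605 = 0.1562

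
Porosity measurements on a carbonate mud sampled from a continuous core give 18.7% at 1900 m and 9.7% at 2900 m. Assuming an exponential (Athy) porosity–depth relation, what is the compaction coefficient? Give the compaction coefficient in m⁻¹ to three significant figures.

0.000656 m⁻¹

Working in km (1 km = 1000 m; c in km⁻¹ = c in m⁻¹ × 1000):
Athy: n(z) = n₀ e^(−cz) ⇒ n₁/n₂ = e^{c(z₂−z₁)} ⇒ c = ln(n₁/n₂)/(z₂−z₁)
c = ln(0.187/0.097) / (2.9 − 1.9) = ln(1.928) / 1 = 0.6564 / 1 = 0.6564 km⁻¹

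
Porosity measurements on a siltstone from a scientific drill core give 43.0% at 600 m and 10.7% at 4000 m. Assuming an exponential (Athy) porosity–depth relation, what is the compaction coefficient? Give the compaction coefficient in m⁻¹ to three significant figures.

Working in km (1 km = 1000 m; c in km⁻¹ = c in m⁻¹ × 1000):
Athy: phi(z) = phi₀ e^(−cz) ⇒ phi₁/phi₂ = e^{c(z₂−z₁)} ⇒ c = ln(phi₁/phi₂)/(z₂−z₁)
c = ln(0.43/0.107) / (4 − 0.6) = ln(4.019) / 3.4 = 1.3910 / 3.4 = 0.4091 km⁻¹

0.000409 m⁻¹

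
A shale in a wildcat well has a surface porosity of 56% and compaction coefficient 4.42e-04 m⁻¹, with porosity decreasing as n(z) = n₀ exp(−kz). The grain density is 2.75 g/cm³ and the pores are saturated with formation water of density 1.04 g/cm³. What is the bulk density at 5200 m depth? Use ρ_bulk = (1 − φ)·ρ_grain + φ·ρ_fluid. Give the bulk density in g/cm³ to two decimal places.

Working in km (1 km = 1000 m; k in km⁻¹ = k in m⁻¹ × 1000):
Porosity at depth: n = 0.56·exp(−0.442×5.2) = 0.56×0.1004 = 0.0562
Bulk density: ρ_b = (1−n)ρ_g + n·ρ_f = 0.9438×2.75 + 0.0562×1.04
       = 2.595 + 0.058 = 2.654 g/cm³

2.65 g/cm³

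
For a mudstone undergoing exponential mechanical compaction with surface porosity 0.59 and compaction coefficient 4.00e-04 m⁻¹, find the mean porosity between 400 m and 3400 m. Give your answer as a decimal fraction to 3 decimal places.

0.293

Working in km (1 km = 1000 m; k in km⁻¹ = k in m⁻¹ × 1000):
⟨n⟩ = (1/(Z₂−Z₁)) ∫ n₀ e^(−kZ) dZ = n₀·(e^(−k·Z₁) − e^(−k·Z₂)) / (k·(Z₂−Z₁))
e^(−0.4×0.4) = 0.8521; e^(−0.4×3.4) = 0.2567
⟨n⟩ = 0.59 × (0.8521 − 0.2567) / (0.4 × 3) = 0.59 × 0.4962 = 0.2928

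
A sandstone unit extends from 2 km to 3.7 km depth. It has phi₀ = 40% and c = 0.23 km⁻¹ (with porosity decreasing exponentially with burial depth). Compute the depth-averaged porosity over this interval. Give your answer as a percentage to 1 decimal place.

20.9%

⟨phi⟩ = (1/(d₂−d₁)) ∫ phi₀ e^(−cd) dd = phi₀·(e^(−c·d₁) − e^(−c·d₂)) / (c·(d₂−d₁))
e^(−0.23×2) = 0.6313; e^(−0.23×3.7) = 0.4270
⟨phi⟩ = 0.4 × (0.6313 − 0.4270) / (0.23 × 1.7) = 0.4 × 0.5225 = 0.2090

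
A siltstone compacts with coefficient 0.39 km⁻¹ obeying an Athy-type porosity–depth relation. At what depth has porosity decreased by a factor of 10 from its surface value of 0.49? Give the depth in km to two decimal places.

φ/φ₀ = 1/10 ⇒ exp(−c·Z) = 1/10 ⇒ Z = ln(10) / c
Z = 2.3026 / 0.39 = 5.904 km

5.90 km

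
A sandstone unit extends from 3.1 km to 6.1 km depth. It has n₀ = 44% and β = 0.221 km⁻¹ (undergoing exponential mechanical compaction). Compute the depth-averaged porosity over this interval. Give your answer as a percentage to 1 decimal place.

⟨n⟩ = (1/(Z₂−Z₁)) ∫ n₀ e^(−βZ) dZ = n₀·(e^(−β·Z₁) − e^(−β·Z₂)) / (β·(Z₂−Z₁))
e^(−0.221×3.1) = 0.5040; e^(−0.221×6.1) = 0.2597
⟨n⟩ = 0.44 × (0.5040 − 0.2597) / (0.221 × 3) = 0.44 × 0.3685 = 0.1621

16.2%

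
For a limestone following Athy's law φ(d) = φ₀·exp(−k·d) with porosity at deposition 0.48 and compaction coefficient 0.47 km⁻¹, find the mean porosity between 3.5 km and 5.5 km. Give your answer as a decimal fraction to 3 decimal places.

0.060

⟨φ⟩ = (1/(d₂−d₁)) ∫ φ₀ e^(−kd) dd = φ₀·(e^(−k·d₁) − e^(−k·d₂)) / (k·(d₂−d₁))
e^(−0.47×3.5) = 0.1930; e^(−0.47×5.5) = 0.0754
⟨φ⟩ = 0.48 × (0.1930 − 0.0754) / (0.47 × 2) = 0.48 × 0.1251 = 0.0601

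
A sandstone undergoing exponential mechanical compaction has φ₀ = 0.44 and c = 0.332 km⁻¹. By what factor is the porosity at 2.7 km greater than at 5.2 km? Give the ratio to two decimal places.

φ(z₁)/φ(z₂) = e^(−c·z₁)/e^(−c·z₂) = e^{c(z₂−z₁)}
= exp(0.332 × 2.5) = exp(0.83) = 2.2933

2.29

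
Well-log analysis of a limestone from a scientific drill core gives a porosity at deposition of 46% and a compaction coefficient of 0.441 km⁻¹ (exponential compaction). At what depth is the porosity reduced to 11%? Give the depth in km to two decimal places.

Invert Athy's law: z = ln(phi₀/phi) / β
z = ln(0.46/0.11) / 0.441 = ln(4.182) / 0.441 = 1.4307 / 0.441 = 3.244 km

3.24 km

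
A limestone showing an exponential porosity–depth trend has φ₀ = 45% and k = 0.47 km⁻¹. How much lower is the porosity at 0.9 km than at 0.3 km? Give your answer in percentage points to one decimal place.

9.6 percentage points

φ(0.3) = 0.45·e^(−0.47×0.3) = 0.3908
φ(0.9) = 0.45·e^(−0.47×0.9) = 0.2948
Δφ = 0.3908 − 0.2948 = 0.0960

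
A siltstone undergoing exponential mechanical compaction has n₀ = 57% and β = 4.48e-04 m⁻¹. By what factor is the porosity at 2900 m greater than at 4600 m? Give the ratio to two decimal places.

Working in km (1 km = 1000 m; β in km⁻¹ = β in m⁻¹ × 1000):
n(Z₁)/n(Z₂) = e^(−β·Z₁)/e^(−β·Z₂) = e^{β(Z₂−Z₁)}
= exp(0.448 × 1.7) = exp(0.7616) = 2.1417

2.14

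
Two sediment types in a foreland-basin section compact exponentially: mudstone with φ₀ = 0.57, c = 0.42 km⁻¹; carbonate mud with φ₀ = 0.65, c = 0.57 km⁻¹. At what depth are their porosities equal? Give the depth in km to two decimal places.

0.88 km

Set φ₀ₐ e^(−cₐd) = φ₀ᵦ e^(−cᵦd) ⇒ ln(φ₀ₐ/φ₀ᵦ) = (cₐ − cᵦ)·d
d = ln(0.57/0.65) / (0.42 − 0.57) = -0.1313 / -0.15 = 0.876 km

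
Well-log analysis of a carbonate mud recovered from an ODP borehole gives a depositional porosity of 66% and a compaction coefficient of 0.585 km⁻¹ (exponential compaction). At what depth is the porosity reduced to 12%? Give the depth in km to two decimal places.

Invert Athy's law: z = ln(φ₀/φ) / β
z = ln(0.66/0.12) / 0.585 = ln(5.5) / 0.585 = 1.7047 / 0.585 = 2.914 km

2.91 km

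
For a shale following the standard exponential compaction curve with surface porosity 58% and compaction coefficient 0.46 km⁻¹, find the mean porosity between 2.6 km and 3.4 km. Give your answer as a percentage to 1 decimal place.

⟨phi⟩ = (1/(z₂−z₁)) ∫ phi₀ e^(−βz) dz = phi₀·(e^(−β·z₁) − e^(−β·z₂)) / (β·(z₂−z₁))
e^(−0.46×2.6) = 0.3024; e^(−0.46×3.4) = 0.2093
⟨phi⟩ = 0.58 × (0.3024 − 0.2093) / (0.46 × 0.8) = 0.58 × 0.2530 = 0.1467

14.7%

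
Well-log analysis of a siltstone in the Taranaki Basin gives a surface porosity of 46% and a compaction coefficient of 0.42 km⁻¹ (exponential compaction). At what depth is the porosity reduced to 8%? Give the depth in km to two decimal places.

Invert Athy's law: z = ln(φ₀/φ) / c
z = ln(0.46/0.08) / 0.42 = ln(5.75) / 0.42 = 1.7492 / 0.42 = 4.165 km

4.16 km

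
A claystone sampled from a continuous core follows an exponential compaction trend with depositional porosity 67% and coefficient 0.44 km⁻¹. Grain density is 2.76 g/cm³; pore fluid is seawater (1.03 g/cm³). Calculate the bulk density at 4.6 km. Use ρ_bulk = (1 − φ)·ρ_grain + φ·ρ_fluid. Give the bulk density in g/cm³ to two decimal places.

2.61 g/cm³

Porosity at depth: φ = 0.67·exp(−0.44×4.6) = 0.67×0.1321 = 0.0885
Bulk density: ρ_b = (1−φ)ρ_g + φ·ρ_f = 0.9115×2.76 + 0.0885×1.03
       = 2.516 + 0.091 = 2.607 g/cm³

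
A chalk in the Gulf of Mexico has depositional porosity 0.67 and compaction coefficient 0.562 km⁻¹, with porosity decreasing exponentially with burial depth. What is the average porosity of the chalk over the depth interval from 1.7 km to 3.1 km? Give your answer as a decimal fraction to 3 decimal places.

⟨n⟩ = (1/(Z₂−Z₁)) ∫ n₀ e^(−kZ) dZ = n₀·(e^(−k·Z₁) − e^(−k·Z₂)) / (k·(Z₂−Z₁))
e^(−0.562×1.7) = 0.3847; e^(−0.562×3.1) = 0.1751
⟨n⟩ = 0.67 × (0.3847 − 0.1751) / (0.562 × 1.4) = 0.67 × 0.2663 = 0.1784

0.178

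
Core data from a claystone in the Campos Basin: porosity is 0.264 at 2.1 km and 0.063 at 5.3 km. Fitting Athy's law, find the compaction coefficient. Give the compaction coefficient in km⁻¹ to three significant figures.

Athy: n(d) = n₀ e^(−cd) ⇒ n₁/n₂ = e^{c(d₂−d₁)} ⇒ c = ln(n₁/n₂)/(d₂−d₁)
c = ln(0.264/0.063) / (5.3 − 2.1) = ln(4.19) / 3.2 = 1.4328 / 3.2 = 0.4478 km⁻¹

0.448 km⁻¹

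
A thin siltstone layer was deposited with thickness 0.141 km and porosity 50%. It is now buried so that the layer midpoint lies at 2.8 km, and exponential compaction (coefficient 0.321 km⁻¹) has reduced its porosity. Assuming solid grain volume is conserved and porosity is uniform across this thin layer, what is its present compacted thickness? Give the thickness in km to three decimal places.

Porosity at 2.8 km: phi = 0.5·exp(−0.321×2.8) = 0.2035
Solid-volume conservation: h(1−phi) = h₀(1−phi₀) ⇒ h = h₀·(1−phi₀)/(1−phi)
h = 0.141 × (1 − 0.5)/(1 − 0.2035) = 0.141 × 0.6278 = 0.0885 km

0.089 km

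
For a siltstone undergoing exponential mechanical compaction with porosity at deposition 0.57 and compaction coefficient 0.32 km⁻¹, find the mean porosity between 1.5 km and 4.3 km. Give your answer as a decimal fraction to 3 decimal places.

0.233

⟨φ⟩ = (1/(Z₂−Z₁)) ∫ φ₀ e^(−cZ) dZ = φ₀·(e^(−c·Z₁) − e^(−c·Z₂)) / (c·(Z₂−Z₁))
e^(−0.32×1.5) = 0.6188; e^(−0.32×4.3) = 0.2526
⟨φ⟩ = 0.57 × (0.6188 − 0.2526) / (0.32 × 2.8) = 0.57 × 0.4087 = 0.2330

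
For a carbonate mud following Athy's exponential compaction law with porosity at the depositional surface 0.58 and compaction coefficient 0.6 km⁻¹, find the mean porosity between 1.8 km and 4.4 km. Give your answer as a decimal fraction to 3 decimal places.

⟨φ⟩ = (1/(z₂−z₁)) ∫ φ₀ e^(−βz) dz = φ₀·(e^(−β·z₁) − e^(−β·z₂)) / (β·(z₂−z₁))
e^(−0.6×1.8) = 0.3396; e^(−0.6×4.4) = 0.0714
⟨φ⟩ = 0.58 × (0.3396 − 0.0714) / (0.6 × 2.6) = 0.58 × 0.1719 = 0.0997

0.100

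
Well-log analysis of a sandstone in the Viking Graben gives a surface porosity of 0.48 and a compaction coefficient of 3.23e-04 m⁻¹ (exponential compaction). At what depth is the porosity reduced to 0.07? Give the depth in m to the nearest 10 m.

Working in km (1 km = 1000 m; k in km⁻¹ = k in m⁻¹ × 1000):
Invert Athy's law: d = ln(n₀/n) / k
d = ln(0.48/0.07) / 0.323 = ln(6.857) / 0.323 = 1.9253 / 0.323 = 5.961 km

5960 m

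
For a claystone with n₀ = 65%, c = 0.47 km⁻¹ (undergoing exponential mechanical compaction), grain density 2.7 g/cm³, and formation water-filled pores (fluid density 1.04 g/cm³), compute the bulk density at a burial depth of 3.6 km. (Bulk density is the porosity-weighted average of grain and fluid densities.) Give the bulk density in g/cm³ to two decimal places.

2.50 g/cm³

Porosity at depth: n = 0.65·exp(−0.47×3.6) = 0.65×0.1842 = 0.1197
Bulk density: ρ_b = (1−n)ρ_g + n·ρ_f = 0.8803×2.7 + 0.1197×1.04
       = 2.377 + 0.124 = 2.501 g/cm³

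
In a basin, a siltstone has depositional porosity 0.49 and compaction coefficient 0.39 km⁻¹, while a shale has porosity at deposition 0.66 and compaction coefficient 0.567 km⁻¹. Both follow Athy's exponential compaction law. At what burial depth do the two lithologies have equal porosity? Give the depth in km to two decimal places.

Set n₀ₐ e^(−kₐd) = n₀ᵦ e^(−kᵦd) ⇒ ln(n₀ₐ/n₀ᵦ) = (kₐ − kᵦ)·d
d = ln(0.49/0.66) / (0.39 − 0.567) = -0.2978 / -0.177 = 1.683 km

1.68 km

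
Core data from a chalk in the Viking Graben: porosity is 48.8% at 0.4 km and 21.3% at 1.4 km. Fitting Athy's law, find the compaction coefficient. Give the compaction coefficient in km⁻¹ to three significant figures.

0.829 km⁻¹

Athy: n(Z) = n₀ e^(−cZ) ⇒ n₁/n₂ = e^{c(Z₂−Z₁)} ⇒ c = ln(n₁/n₂)/(Z₂−Z₁)
c = ln(0.488/0.213) / (1.4 − 0.4) = ln(2.291) / 1 = 0.8290 / 1 = 0.829 km⁻¹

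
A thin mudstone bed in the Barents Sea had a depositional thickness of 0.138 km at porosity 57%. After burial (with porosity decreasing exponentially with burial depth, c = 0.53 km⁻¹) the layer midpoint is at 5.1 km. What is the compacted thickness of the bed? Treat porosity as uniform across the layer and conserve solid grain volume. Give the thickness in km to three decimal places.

0.062 km

Porosity at 5.1 km: phi = 0.57·exp(−0.53×5.1) = 0.0382
Solid-volume conservation: h(1−phi) = h₀(1−phi₀) ⇒ h = h₀·(1−phi₀)/(1−phi)
h = 0.138 × (1 − 0.57)/(1 − 0.0382) = 0.138 × 0.4471 = 0.0617 km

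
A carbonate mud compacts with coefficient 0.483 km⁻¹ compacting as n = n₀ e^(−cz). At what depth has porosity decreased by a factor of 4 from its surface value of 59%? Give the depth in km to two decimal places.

2.87 km

n/n₀ = 1/4 ⇒ exp(−c·z) = 1/4 ⇒ z = ln(4) / c
z = 1.3863 / 0.483 = 2.870 km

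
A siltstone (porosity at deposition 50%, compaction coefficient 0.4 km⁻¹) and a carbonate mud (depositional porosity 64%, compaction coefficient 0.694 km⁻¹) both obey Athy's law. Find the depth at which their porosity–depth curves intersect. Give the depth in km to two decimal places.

0.84 km

Set n₀ₐ e^(−cₐZ) = n₀ᵦ e^(−cᵦZ) ⇒ ln(n₀ₐ/n₀ᵦ) = (cₐ − cᵦ)·Z
Z = ln(0.5/0.64) / (0.4 − 0.694) = -0.2469 / -0.294 = 0.840 km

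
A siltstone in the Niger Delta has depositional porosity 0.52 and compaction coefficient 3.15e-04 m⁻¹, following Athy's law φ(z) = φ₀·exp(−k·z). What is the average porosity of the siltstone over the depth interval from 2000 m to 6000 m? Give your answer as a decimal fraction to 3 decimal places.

Working in km (1 km = 1000 m; k in km⁻¹ = k in m⁻¹ × 1000):
⟨φ⟩ = (1/(z₂−z₁)) ∫ φ₀ e^(−kz) dz = φ₀·(e^(−k·z₁) − e^(−k·z₂)) / (k·(z₂−z₁))
e^(−0.315×2) = 0.5326; e^(−0.315×6) = 0.1511
⟨φ⟩ = 0.52 × (0.5326 − 0.1511) / (0.315 × 4) = 0.52 × 0.3028 = 0.1575

0.157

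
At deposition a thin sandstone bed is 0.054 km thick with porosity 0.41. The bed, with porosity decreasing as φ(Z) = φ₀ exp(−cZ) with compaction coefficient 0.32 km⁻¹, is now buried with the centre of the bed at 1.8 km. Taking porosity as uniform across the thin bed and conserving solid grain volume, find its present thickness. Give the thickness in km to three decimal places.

Porosity at 1.8 km: φ = 0.41·exp(−0.32×1.8) = 0.2305
Solid-volume conservation: h(1−φ) = h₀(1−φ₀) ⇒ h = h₀·(1−φ₀)/(1−φ)
h = 0.054 × (1 − 0.41)/(1 − 0.2305) = 0.054 × 0.7667 = 0.0414 km

0.041 km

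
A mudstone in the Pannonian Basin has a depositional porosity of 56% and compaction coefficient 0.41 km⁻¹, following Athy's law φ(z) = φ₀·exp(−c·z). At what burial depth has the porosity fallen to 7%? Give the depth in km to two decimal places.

5.07 km

Invert Athy's law: z = ln(φ₀/φ) / c
z = ln(0.56/0.07) / 0.41 = ln(8) / 0.41 = 2.0794 / 0.41 = 5.072 km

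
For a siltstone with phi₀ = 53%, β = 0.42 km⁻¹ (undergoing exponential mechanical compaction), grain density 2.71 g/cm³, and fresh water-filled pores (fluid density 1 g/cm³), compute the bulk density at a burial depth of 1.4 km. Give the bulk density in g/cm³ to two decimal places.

2.21 g/cm³

Porosity at depth: phi = 0.53·exp(−0.42×1.4) = 0.53×0.5554 = 0.2944
Bulk density: ρ_b = (1−phi)ρ_g + phi·ρ_f = 0.7056×2.71 + 0.2944×1
       = 1.912 + 0.294 = 2.207 g/cm³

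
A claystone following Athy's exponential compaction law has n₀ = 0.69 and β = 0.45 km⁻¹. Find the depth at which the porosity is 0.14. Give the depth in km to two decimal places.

3.54 km

Invert Athy's law: z = ln(n₀/n) / β
z = ln(0.69/0.14) / 0.45 = ln(4.929) / 0.45 = 1.5950 / 0.45 = 3.545 km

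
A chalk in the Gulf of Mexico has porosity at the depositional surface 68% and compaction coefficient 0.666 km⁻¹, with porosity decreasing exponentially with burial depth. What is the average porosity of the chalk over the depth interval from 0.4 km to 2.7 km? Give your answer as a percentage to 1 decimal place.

⟨n⟩ = (1/(z₂−z₁)) ∫ n₀ e^(−cz) dz = n₀·(e^(−c·z₁) − e^(−c·z₂)) / (c·(z₂−z₁))
e^(−0.666×0.4) = 0.7661; e^(−0.666×2.7) = 0.1656
⟨n⟩ = 0.68 × (0.7661 − 0.1656) / (0.666 × 2.3) = 0.68 × 0.3920 = 0.2666

26.7%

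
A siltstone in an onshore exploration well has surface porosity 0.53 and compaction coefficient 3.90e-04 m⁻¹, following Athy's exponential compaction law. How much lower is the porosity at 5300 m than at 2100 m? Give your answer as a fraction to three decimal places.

0.167

Working in km (1 km = 1000 m; k in km⁻¹ = k in m⁻¹ × 1000):
phi(2.1) = 0.53·e^(−0.39×2.1) = 0.2337
phi(5.3) = 0.53·e^(−0.39×5.3) = 0.0671
Δphi = 0.2337 − 0.0671 = 0.1666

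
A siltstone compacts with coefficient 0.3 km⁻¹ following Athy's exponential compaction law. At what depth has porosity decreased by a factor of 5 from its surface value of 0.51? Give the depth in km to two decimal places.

phi/phi₀ = 1/5 ⇒ exp(−c·Z) = 1/5 ⇒ Z = ln(5) / c
Z = 1.6094 / 0.3 = 5.365 km

5.36 km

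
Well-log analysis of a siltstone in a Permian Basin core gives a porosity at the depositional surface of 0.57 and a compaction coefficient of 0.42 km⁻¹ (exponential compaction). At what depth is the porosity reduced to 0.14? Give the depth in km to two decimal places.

Invert Athy's law: Z = ln(phi₀/phi) / c
Z = ln(0.57/0.14) / 0.42 = ln(4.071) / 0.42 = 1.4040 / 0.42 = 3.343 km

3.34 km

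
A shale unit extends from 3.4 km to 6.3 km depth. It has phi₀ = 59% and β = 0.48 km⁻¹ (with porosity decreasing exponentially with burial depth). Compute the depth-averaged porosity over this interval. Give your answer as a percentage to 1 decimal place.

⟨phi⟩ = (1/(Z₂−Z₁)) ∫ phi₀ e^(−βZ) dZ = phi₀·(e^(−β·Z₁) − e^(−β·Z₂)) / (β·(Z₂−Z₁))
e^(−0.48×3.4) = 0.1955; e^(−0.48×6.3) = 0.0486
⟨phi⟩ = 0.59 × (0.1955 − 0.0486) / (0.48 × 2.9) = 0.59 × 0.1056 = 0.0623

6.2%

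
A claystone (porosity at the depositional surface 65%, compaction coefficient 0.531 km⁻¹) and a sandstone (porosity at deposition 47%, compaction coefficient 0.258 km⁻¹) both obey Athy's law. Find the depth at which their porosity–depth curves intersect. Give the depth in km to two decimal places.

Set φ₀ₐ e^(−kₐZ) = φ₀ᵦ e^(−kᵦZ) ⇒ ln(φ₀ₐ/φ₀ᵦ) = (kₐ − kᵦ)·Z
Z = ln(0.65/0.47) / (0.531 − 0.258) = 0.3242 / 0.273 = 1.188 km

1.19 km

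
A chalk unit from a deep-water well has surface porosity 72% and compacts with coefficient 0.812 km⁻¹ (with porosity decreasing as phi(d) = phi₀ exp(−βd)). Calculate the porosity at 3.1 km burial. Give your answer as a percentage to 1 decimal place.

5.8%

phi = phi₀·exp(−β·d) = 0.72 × exp(−0.812 × 3.1) = 0.72 × exp(−2.517)
  = 0.72 × 0.0807 = 0.0581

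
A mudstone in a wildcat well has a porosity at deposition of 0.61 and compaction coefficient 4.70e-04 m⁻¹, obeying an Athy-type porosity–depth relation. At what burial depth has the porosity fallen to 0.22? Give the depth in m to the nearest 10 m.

2170 m

Working in km (1 km = 1000 m; c in km⁻¹ = c in m⁻¹ × 1000):
Invert Athy's law: Z = ln(phi₀/phi) / c
Z = ln(0.61/0.22) / 0.47 = ln(2.773) / 0.47 = 1.0198 / 0.47 = 2.170 km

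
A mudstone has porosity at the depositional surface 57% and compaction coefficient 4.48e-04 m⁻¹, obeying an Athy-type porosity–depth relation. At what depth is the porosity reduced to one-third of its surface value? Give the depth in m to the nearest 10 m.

Working in km (1 km = 1000 m; β in km⁻¹ = β in m⁻¹ × 1000):
phi/phi₀ = 1/3 ⇒ exp(−β·d) = 1/3 ⇒ d = ln(3) / β
d = 1.0986 / 0.448 = 2.452 km

2450 m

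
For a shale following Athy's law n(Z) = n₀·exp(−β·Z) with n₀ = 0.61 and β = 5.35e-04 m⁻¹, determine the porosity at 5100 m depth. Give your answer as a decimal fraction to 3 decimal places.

Working in km (1 km = 1000 m; β in km⁻¹ = β in m⁻¹ × 1000):
n = n₀·exp(−β·Z) = 0.61 × exp(−0.535 × 5.1) = 0.61 × exp(−2.728)
  = 0.61 × 0.0653 = 0.0398

0.040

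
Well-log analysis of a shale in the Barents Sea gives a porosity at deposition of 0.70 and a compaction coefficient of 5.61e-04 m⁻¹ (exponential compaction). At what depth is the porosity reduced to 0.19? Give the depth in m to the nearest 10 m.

Working in km (1 km = 1000 m; c in km⁻¹ = c in m⁻¹ × 1000):
Invert Athy's law: d = ln(φ₀/φ) / c
d = ln(0.7/0.19) / 0.561 = ln(3.684) / 0.561 = 1.3041 / 0.561 = 2.325 km

2320 m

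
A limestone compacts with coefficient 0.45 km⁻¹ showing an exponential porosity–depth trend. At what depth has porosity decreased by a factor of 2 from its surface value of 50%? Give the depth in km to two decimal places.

1.54 km

phi/phi₀ = 1/2 ⇒ exp(−k·d) = 1/2 ⇒ d = ln(2) / k
d = 0.6931 / 0.45 = 1.540 km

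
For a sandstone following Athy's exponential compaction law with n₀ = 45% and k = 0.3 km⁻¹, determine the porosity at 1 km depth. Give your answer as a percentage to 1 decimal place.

n = n₀·exp(−k·Z) = 0.45 × exp(−0.3 × 1) = 0.45 × exp(−0.3)
  = 0.45 × 0.7408 = 0.3334

33.3%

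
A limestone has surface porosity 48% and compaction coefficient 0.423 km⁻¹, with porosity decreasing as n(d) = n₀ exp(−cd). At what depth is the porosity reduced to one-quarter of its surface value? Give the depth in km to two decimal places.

3.28 km

n/n₀ = 1/4 ⇒ exp(−c·d) = 1/4 ⇒ d = ln(4) / c
d = 1.3863 / 0.423 = 3.277 km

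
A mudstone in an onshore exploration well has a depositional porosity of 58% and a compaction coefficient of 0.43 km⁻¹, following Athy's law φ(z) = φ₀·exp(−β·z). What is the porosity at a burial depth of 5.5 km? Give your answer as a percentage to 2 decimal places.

5.45%

φ = φ₀·exp(−β·z) = 0.58 × exp(−0.43 × 5.5) = 0.58 × exp(−2.365)
  = 0.58 × 0.0939 = 0.0545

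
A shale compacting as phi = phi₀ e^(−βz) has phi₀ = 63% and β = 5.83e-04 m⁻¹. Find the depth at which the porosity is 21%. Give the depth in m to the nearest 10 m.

1880 m

Working in km (1 km = 1000 m; β in km⁻¹ = β in m⁻¹ × 1000):
Invert Athy's law: z = ln(phi₀/phi) / β
z = ln(0.63/0.21) / 0.583 = ln(3) / 0.583 = 1.0986 / 0.583 = 1.884 km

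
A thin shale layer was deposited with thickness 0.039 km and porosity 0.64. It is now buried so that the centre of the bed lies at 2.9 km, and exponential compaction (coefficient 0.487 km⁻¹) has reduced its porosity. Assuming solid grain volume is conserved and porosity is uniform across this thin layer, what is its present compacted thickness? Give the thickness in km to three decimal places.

0.017 km

Porosity at 2.9 km: n = 0.64·exp(−0.487×2.9) = 0.1559
Solid-volume conservation: h(1−n) = h₀(1−n₀) ⇒ h = h₀·(1−n₀)/(1−n)
h = 0.039 × (1 − 0.64)/(1 − 0.1559) = 0.039 × 0.4265 = 0.0166 km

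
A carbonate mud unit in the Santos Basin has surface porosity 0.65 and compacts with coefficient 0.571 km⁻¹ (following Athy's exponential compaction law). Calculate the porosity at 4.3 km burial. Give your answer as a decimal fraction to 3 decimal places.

φ = φ₀·exp(−β·z) = 0.65 × exp(−0.571 × 4.3) = 0.65 × exp(−2.455)
  = 0.65 × 0.0858 = 0.0558

0.056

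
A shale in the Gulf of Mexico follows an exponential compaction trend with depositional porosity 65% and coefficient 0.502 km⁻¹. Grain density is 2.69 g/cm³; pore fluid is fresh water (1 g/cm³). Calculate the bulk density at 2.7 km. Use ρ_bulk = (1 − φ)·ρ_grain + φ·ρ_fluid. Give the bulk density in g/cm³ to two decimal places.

Porosity at depth: φ = 0.65·exp(−0.502×2.7) = 0.65×0.2578 = 0.1676
Bulk density: ρ_b = (1−φ)ρ_g + φ·ρ_f = 0.8324×2.69 + 0.1676×1
       = 2.239 + 0.168 = 2.407 g/cm³

2.41 g/cm³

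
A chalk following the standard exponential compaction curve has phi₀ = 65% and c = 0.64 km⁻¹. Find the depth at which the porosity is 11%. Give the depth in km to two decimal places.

Invert Athy's law: Z = ln(phi₀/phi) / c
Z = ln(0.65/0.11) / 0.64 = ln(5.909) / 0.64 = 1.7765 / 0.64 = 2.776 km

2.78 km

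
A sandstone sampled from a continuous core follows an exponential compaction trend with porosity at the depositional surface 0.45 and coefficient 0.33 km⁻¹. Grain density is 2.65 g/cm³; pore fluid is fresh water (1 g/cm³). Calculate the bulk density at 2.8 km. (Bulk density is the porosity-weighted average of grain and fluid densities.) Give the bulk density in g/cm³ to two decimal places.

2.36 g/cm³

Porosity at depth: phi = 0.45·exp(−0.33×2.8) = 0.45×0.3969 = 0.1786
Bulk density: ρ_b = (1−phi)ρ_g + phi·ρ_f = 0.8214×2.65 + 0.1786×1
       = 2.177 + 0.179 = 2.355 g/cm³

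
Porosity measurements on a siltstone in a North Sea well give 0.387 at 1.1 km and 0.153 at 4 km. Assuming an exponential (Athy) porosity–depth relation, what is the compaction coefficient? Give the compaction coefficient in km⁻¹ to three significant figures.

0.320 km⁻¹

Athy: φ(z) = φ₀ e^(−cz) ⇒ φ₁/φ₂ = e^{c(z₂−z₁)} ⇒ c = ln(φ₁/φ₂)/(z₂−z₁)
c = ln(0.387/0.153) / (4 − 1.1) = ln(2.529) / 2.9 = 0.9280 / 2.9 = 0.32 km⁻¹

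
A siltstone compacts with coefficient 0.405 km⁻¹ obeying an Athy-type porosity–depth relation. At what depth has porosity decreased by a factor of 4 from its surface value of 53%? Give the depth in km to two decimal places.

3.42 km

n/n₀ = 1/4 ⇒ exp(−β·Z) = 1/4 ⇒ Z = ln(4) / β
Z = 1.3863 / 0.405 = 3.423 km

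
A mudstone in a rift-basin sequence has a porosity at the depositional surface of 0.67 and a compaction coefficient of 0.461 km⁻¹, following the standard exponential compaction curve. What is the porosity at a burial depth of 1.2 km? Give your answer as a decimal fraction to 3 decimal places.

0.385

n = n₀·exp(−c·d) = 0.67 × exp(−0.461 × 1.2) = 0.67 × exp(−0.5532)
  = 0.67 × 0.5751 = 0.3853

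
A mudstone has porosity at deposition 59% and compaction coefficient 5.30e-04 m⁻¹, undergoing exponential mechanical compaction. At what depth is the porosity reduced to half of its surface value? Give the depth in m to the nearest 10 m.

1310 m

Working in km (1 km = 1000 m; k in km⁻¹ = k in m⁻¹ × 1000):
n/n₀ = 1/2 ⇒ exp(−k·d) = 1/2 ⇒ d = ln(2) / k
d = 0.6931 / 0.53 = 1.308 km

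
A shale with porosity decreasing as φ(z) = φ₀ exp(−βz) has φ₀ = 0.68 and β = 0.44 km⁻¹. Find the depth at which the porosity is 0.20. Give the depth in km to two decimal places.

Invert Athy's law: z = ln(φ₀/φ) / β
z = ln(0.68/0.2) / 0.44 = ln(3.4) / 0.44 = 1.2238 / 0.44 = 2.781 km

2.78 km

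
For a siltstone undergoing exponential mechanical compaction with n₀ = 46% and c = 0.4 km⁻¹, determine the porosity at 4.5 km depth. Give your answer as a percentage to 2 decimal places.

7.60%

n = n₀·exp(−c·d) = 0.46 × exp(−0.4 × 4.5) = 0.46 × exp(−1.8)
  = 0.46 × 0.1653 = 0.0760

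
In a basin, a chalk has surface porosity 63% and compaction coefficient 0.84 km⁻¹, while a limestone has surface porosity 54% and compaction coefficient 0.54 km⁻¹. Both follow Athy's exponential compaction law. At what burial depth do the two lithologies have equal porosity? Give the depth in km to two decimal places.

Set phi₀ₐ e^(−βₐZ) = phi₀ᵦ e^(−βᵦZ) ⇒ ln(phi₀ₐ/phi₀ᵦ) = (βₐ − βᵦ)·Z
Z = ln(0.63/0.54) / (0.84 − 0.54) = 0.1542 / 0.3 = 0.514 km

0.51 km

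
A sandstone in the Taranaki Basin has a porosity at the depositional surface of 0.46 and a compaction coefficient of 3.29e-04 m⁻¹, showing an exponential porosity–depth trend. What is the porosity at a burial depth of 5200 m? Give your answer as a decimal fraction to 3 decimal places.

0.083

Working in km (1 km = 1000 m; k in km⁻¹ = k in m⁻¹ × 1000):
φ = φ₀·exp(−k·Z) = 0.46 × exp(−0.329 × 5.2) = 0.46 × exp(−1.711)
  = 0.46 × 0.1807 = 0.0831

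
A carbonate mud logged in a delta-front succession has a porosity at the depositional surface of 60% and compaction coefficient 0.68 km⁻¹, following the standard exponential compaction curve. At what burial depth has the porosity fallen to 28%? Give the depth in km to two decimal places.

Invert Athy's law: Z = ln(phi₀/phi) / β
Z = ln(0.6/0.28) / 0.68 = ln(2.143) / 0.68 = 0.7621 / 0.68 = 1.121 km

1.12 km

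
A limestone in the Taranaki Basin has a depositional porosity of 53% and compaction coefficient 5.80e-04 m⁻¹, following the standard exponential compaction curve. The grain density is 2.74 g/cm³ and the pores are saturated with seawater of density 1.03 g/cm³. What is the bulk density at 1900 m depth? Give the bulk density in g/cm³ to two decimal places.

Working in km (1 km = 1000 m; β in km⁻¹ = β in m⁻¹ × 1000):
Porosity at depth: φ = 0.53·exp(−0.58×1.9) = 0.53×0.3322 = 0.1761
Bulk density: ρ_b = (1−φ)ρ_g + φ·ρ_f = 0.8239×2.74 + 0.1761×1.03
       = 2.258 + 0.181 = 2.439 g/cm³

2.44 g/cm³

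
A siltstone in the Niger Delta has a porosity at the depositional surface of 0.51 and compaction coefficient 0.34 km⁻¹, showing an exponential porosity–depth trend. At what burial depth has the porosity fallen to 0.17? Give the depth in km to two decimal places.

Invert Athy's law: d = ln(n₀/n) / k
d = ln(0.51/0.17) / 0.34 = ln(3) / 0.34 = 1.0986 / 0.34 = 3.231 km

3.23 km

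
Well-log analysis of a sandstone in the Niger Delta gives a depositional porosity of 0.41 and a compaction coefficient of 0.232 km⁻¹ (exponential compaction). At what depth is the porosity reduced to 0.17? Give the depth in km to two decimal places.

Invert Athy's law: d = ln(n₀/n) / c
d = ln(0.41/0.17) / 0.232 = ln(2.412) / 0.232 = 0.8804 / 0.232 = 3.795 km

3.79 km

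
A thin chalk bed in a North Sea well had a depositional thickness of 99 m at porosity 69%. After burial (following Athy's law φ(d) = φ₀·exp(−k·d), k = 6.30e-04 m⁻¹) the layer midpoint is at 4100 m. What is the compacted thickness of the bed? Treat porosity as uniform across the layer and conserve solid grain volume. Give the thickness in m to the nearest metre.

Working in km (1 km = 1000 m; k in km⁻¹ = k in m⁻¹ × 1000):
Porosity at 4.1 km: φ = 0.69·exp(−0.63×4.1) = 0.0521
Solid-volume conservation: h(1−φ) = h₀(1−φ₀) ⇒ h = h₀·(1−φ₀)/(1−φ)
h = 0.099 × (1 − 0.69)/(1 − 0.0521) = 0.099 × 0.3270 = 0.0324 km

32 m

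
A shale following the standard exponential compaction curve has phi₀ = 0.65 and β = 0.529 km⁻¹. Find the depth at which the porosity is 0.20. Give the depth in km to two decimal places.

2.23 km

Invert Athy's law: d = ln(phi₀/phi) / β
d = ln(0.65/0.2) / 0.529 = ln(3.25) / 0.529 = 1.1787 / 0.529 = 2.228 km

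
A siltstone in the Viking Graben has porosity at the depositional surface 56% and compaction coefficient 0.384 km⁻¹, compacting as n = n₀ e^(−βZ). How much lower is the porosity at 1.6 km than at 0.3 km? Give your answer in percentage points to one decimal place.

19.6 percentage points

n(0.3) = 0.56·e^(−0.384×0.3) = 0.4991
n(1.6) = 0.56·e^(−0.384×1.6) = 0.3029
Δn = 0.4991 − 0.3029 = 0.1961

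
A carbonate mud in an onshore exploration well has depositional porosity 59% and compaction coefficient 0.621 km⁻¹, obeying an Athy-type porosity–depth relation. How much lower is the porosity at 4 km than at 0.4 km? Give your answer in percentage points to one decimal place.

phi(0.4) = 0.59·e^(−0.621×0.4) = 0.4602
phi(4) = 0.59·e^(−0.621×4) = 0.0492
Δphi = 0.4602 − 0.0492 = 0.4110

41.1 percentage points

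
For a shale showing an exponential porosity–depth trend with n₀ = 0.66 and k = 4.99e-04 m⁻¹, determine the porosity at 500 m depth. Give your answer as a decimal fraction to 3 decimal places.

Working in km (1 km = 1000 m; k in km⁻¹ = k in m⁻¹ × 1000):
n = n₀·exp(−k·d) = 0.66 × exp(−0.499 × 0.5) = 0.66 × exp(−0.2495)
  = 0.66 × 0.7792 = 0.5143

0.514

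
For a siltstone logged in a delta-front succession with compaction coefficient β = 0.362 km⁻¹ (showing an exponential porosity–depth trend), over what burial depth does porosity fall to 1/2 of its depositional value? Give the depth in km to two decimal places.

1.91 km

φ/φ₀ = 1/2 ⇒ exp(−β·d) = 1/2 ⇒ d = ln(2) / β
d = 0.6931 / 0.362 = 1.915 km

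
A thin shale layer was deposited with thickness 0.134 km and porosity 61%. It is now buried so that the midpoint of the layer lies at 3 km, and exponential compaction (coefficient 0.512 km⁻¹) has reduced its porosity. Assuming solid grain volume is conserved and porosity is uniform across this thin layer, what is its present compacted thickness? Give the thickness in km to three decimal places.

0.060 km

Porosity at 3 km: φ = 0.61·exp(−0.512×3) = 0.1313
Solid-volume conservation: h(1−φ) = h₀(1−φ₀) ⇒ h = h₀·(1−φ₀)/(1−φ)
h = 0.134 × (1 − 0.61)/(1 − 0.1313) = 0.134 × 0.4489 = 0.0602 km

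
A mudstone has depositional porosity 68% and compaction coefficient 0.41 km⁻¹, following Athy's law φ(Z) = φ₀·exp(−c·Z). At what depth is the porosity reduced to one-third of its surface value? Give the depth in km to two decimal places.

φ/φ₀ = 1/3 ⇒ exp(−c·Z) = 1/3 ⇒ Z = ln(3) / c
Z = 1.0986 / 0.41 = 2.680 km

2.68 km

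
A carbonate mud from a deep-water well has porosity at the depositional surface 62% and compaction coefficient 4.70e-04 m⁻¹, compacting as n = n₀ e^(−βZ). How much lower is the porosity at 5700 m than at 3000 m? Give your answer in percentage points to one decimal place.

Working in km (1 km = 1000 m; β in km⁻¹ = β in m⁻¹ × 1000):
n(3) = 0.62·e^(−0.47×3) = 0.1514
n(5.7) = 0.62·e^(−0.47×5.7) = 0.0426
Δn = 0.1514 − 0.0426 = 0.1088

10.9 percentage points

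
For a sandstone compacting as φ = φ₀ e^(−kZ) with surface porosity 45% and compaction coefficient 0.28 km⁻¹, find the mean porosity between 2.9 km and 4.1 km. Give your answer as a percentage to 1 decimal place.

⟨φ⟩ = (1/(Z₂−Z₁)) ∫ φ₀ e^(−kZ) dZ = φ₀·(e^(−k·Z₁) − e^(−k·Z₂)) / (k·(Z₂−Z₁))
e^(−0.28×2.9) = 0.4440; e^(−0.28×4.1) = 0.3173
⟨φ⟩ = 0.45 × (0.4440 − 0.3173) / (0.28 × 1.2) = 0.45 × 0.3771 = 0.1697

17.0%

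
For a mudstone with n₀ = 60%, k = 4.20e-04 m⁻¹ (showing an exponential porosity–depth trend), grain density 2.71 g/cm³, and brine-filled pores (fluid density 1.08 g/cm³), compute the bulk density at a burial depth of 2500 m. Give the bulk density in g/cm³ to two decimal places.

2.37 g/cm³

Working in km (1 km = 1000 m; k in km⁻¹ = k in m⁻¹ × 1000):
Porosity at depth: n = 0.6·exp(−0.42×2.5) = 0.6×0.3499 = 0.2100
Bulk density: ρ_b = (1−n)ρ_g + n·ρ_f = 0.7900×2.71 + 0.2100×1.08
       = 2.141 + 0.227 = 2.368 g/cm³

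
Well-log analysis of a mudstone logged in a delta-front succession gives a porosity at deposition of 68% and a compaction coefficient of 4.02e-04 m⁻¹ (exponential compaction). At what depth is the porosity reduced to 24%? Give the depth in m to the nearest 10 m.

2590 m

Working in km (1 km = 1000 m; c in km⁻¹ = c in m⁻¹ × 1000):
Invert Athy's law: Z = ln(phi₀/phi) / c
Z = ln(0.68/0.24) / 0.402 = ln(2.833) / 0.402 = 1.0415 / 0.402 = 2.591 km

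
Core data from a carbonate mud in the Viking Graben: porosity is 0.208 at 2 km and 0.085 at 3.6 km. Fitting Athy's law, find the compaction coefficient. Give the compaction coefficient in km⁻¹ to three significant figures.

0.559 km⁻¹

Athy: phi(d) = phi₀ e^(−kd) ⇒ phi₁/phi₂ = e^{k(d₂−d₁)} ⇒ k = ln(phi₁/phi₂)/(d₂−d₁)
k = ln(0.208/0.085) / (3.6 − 2) = ln(2.447) / 1.6 = 0.8949 / 1.6 = 0.5593 km⁻¹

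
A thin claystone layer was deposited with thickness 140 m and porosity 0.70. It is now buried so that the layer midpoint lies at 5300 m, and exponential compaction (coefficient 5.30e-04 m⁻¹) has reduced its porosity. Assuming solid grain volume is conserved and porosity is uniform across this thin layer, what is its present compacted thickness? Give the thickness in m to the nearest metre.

Working in km (1 km = 1000 m; k in km⁻¹ = k in m⁻¹ × 1000):
Porosity at 5.3 km: φ = 0.7·exp(−0.53×5.3) = 0.0422
Solid-volume conservation: h(1−φ) = h₀(1−φ₀) ⇒ h = h₀·(1−φ₀)/(1−φ)
h = 0.14 × (1 − 0.7)/(1 − 0.0422) = 0.14 × 0.3132 = 0.0438 km

44 m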